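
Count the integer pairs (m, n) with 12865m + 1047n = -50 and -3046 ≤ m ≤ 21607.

23

gcd(12865, 1047) = 1.
By Bézout, 12865×(-80) + 1047×(983) = 1.
Particular solution: (859, -10555).
General solution: m = 859 + 1047t, n = -10555 - 12865t for integer t.
-3046 ≤ 859 + 1047t ≤ 21607 gives t ∈ [-3, 19], which is 23 values.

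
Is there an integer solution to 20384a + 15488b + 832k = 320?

gcd(20384, 15488):
  20384 = 1*15488 + 4896
  15488 = 3*4896 + 800
  4896 = 6*800 + 96
  800 = 8*96 + 32
  96 = 3*32
so gcd(20384, 15488) = 32.
gcd(32, 832) = 32.
32 divides 320, so integer solutions exist.

yes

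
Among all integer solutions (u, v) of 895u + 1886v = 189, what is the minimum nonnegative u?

gcd(1886, 895):
  1886 = 2*895 + 96
  895 = 9*96 + 31
  96 = 3*31 + 3
  31 = 10*3 + 1
  3 = 3*1
so gcd(1886, 895) = 1.
1 divides 189, so solutions exist.
Back-substitute for Bézout coefficients:
  1 = 31 - 10*3
  ... = 895*(609) + 1886*(-289)
Scale by 189/1 = 189: (u₀, v₀) = (115101, -54621).
General solution: u = 115101 + 1886t, v = -54621 - 895t for integer t.
u ≥ 0: smallest is 115101 mod 1886 = 55 (at t = -61), with v = -26.

55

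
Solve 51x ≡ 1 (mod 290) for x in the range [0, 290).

gcd(290, 51) = 1  (290 = 5·51 + 35, 51 = 1·35 + 16, 35 = 2·16 + 3, 16 = 5·3 + 1, 3 = 3·1).
Back-substituting, 51·(91) + 290·(-16) = 1.
So 51·91 ≡ 1 (mod 290), and 91 mod 290 = 91.

91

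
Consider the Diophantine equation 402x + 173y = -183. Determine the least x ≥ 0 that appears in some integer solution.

6

gcd(402, 173):
  402 = 2×173 + 56
  173 = 3×56 + 5
  56 = 11×5 + 1
  5 = 5×1
so gcd(402, 173) = 1.
1 divides -183, so solutions exist.
Back-substitute for Bézout coefficients:
  1 = 56 - 11×5
  ... = 402×(34) + 173×(-79)
Scale by -183/1 = -183: (x₀, y₀) = (-6222, 14457).
General solution: x = -6222 + 173t, y = 14457 - 402t for integer t.
x ≥ 0: smallest is -6222 mod 173 = 6 (at t = 36), with y = -15.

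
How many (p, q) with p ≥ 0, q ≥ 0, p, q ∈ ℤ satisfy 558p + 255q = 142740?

3

gcd(558, 255) = 3.
By Bézout, 558×(16) + 255×(-35) = 3.
One solution: (20, 516).
General: p = 20 + 85t, q = 516 - 186t.
p ≥ 0 ⇒ t ≥ 0; q ≥ 0 ⇒ t ≤ 2. So t ∈ [0, 2]: 3 solutions.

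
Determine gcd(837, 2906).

1

gcd(2906, 837) = 1  (2906 = 3*837 + 395, 837 = 2*395 + 47, 395 = 8*47 + 19, 47 = 2*19 + 9, 19 = 2*9 + 1, 9 = 9*1).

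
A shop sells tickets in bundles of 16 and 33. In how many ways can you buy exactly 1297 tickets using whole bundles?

Need nonnegative integers with 16j + 33k = 1297.
gcd(16, 33) = 1, and 16·(-2) + 33·(1) = 1.
So (j₀, k₀) = (-2594, 1297); general j = -2594 + 33t, k = 1297 - 16t.
j ≥ 0 ⇒ t ≥ 79; k ≥ 0 ⇒ t ≤ 81. That's 3 values of t.

3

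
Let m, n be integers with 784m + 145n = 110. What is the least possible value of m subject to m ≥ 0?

gcd(784, 145):
  784 = 5×145 + 59
  145 = 2×59 + 27
  59 = 2×27 + 5
  27 = 5×5 + 2
  5 = 2×2 + 1
  2 = 2×1
so gcd(784, 145) = 1.
1 divides 110, so solutions exist.
Back-substitute for Bézout coefficients:
  1 = 5 - 2×2
  ... = 784×(59) + 145×(-319)
Scale by 110/1 = 110: (m₀, n₀) = (6490, -35090).
General solution: m = 6490 + 145t, n = -35090 - 784t for integer t.
m ≥ 0: smallest is 6490 mod 145 = 110 (at t = -44), with n = -594.

110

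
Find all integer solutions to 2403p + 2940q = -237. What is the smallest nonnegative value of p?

gcd(2940, 2403):
  2940 = 1×2403 + 537
  2403 = 4×537 + 255
  537 = 2×255 + 27
  255 = 9×27 + 12
  27 = 2×12 + 3
  12 = 4×3
so gcd(2940, 2403) = 3.
3 divides -237, so solutions exist.
Back-substitute for Bézout coefficients:
  3 = 27 - 2×12
  ... = 2403×(-219) + 2940×(179)
Scale by -237/3 = -79: (p₀, q₀) = (17301, -14141).
General solution: p = 17301 + 980t, q = -14141 - 801t for integer t.
p ≥ 0: smallest is 17301 mod 980 = 641 (at t = -17), with q = -524.

641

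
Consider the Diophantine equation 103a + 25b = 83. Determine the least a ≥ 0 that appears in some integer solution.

11

gcd(103, 25) = 1  (103 = 4*25 + 3, 25 = 8*3 + 1, 3 = 3*1).
1 divides 83, so solutions exist.
Back-substituting, 103*(-8) + 25*(33) = 1.
Scale by 83/1 = 83: (a₀, b₀) = (-664, 2739).
General solution: a = -664 + 25t, b = 2739 - 103t for integer t.
a ≥ 0: smallest is -664 mod 25 = 11 (at t = 27), with b = -42.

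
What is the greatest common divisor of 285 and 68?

gcd(285, 68) = 1  (285 = 4·68 + 13, 68 = 5·13 + 3, 13 = 4·3 + 1, 3 = 3·1).

1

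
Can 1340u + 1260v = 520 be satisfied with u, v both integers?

yes

gcd(1340, 1260) = 20  (1340 = 1·1260 + 80, 1260 = 15·80 + 60, 80 = 1·60 + 20, 60 = 3·20).
20 divides 520, so integer solutions exist.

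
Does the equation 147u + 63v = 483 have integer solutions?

yes

gcd(147, 63) = 21  (147 = 2×63 + 21, 63 = 3×21).
21 divides 483, so integer solutions exist.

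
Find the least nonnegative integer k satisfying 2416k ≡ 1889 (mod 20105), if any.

11909

gcd(20105, 2416) = 1  (20105 = 8*2416 + 777, 2416 = 3*777 + 85, 777 = 9*85 + 12, 85 = 7*12 + 1, 12 = 12*1).
1 divides 1889, so solutions exist.
Back-substituting, 2416*(1656) + 20105*(-199) = 1.
So 2416*(1656) ≡ 1 (mod 20105); multiply by 1889: k ≡ 3128184 (mod 20105).
Smallest nonnegative: k = 3128184 mod 20105 = 11909.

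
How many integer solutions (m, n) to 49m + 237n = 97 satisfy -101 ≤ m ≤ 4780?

gcd(237, 49):
  237 = 4·49 + 41
  49 = 1·41 + 8
  41 = 5·8 + 1
  8 = 8·1
so gcd(237, 49) = 1.
Back-substitute for Bézout coefficients:
  1 = 41 - 5·8
  ... = 49·(-29) + 237·(6)
Scale by 97: particular solution (-2813, 582); reduce m mod 237: (31, -6).
General solution: m = 31 + 237t, n = -6 - 49t for integer t.
-101 ≤ 31 + 237t ≤ 4780 gives t ∈ [0, 20], which is 21 values.

21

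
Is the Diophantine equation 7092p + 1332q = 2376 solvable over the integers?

yes

gcd(7092, 1332) = 36.
36 divides 2376, so integer solutions exist.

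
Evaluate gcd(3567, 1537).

29

gcd(3567, 1537):
  3567 = 2*1537 + 493
  1537 = 3*493 + 58
  493 = 8*58 + 29
  58 = 2*29
so gcd(3567, 1537) = 29.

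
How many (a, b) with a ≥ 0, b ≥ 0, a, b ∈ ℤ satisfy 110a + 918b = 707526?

14

gcd(918, 110) = 2.
By Bézout, 110*(217) + 918*(-26) = 2.
One solution: (198, 747).
General: a = 198 + 459t, b = 747 - 55t.
a ≥ 0 ⇒ t ≥ 0; b ≥ 0 ⇒ t ≤ 13. So t ∈ [0, 13]: 14 solutions.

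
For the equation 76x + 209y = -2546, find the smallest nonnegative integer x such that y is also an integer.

5

gcd(209, 76):
  209 = 2·76 + 57
  76 = 1·57 + 19
  57 = 3·19
so gcd(209, 76) = 19.
19 divides -2546, so solutions exist.
Back-substitute for Bézout coefficients:
  19 = 76 - 1·57
  ... = 76·(3) + 209·(-1)
Scale by -2546/19 = -134: (x₀, y₀) = (-402, 134).
General solution: x = -402 + 11t, y = 134 - 4t for integer t.
x ≥ 0: smallest is -402 mod 11 = 5 (at t = 37), with y = -14.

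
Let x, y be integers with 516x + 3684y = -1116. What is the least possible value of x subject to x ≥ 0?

262

gcd(3684, 516) = 12  (3684 = 7×516 + 72, 516 = 7×72 + 12, 72 = 6×12).
12 divides -1116, so solutions exist.
Back-substituting, 516×(50) + 3684×(-7) = 12.
Scale by -1116/12 = -93: (x₀, y₀) = (-4650, 651).
General solution: x = -4650 + 307t, y = 651 - 43t for integer t.
x ≥ 0: smallest is -4650 mod 307 = 262 (at t = 16), with y = -37.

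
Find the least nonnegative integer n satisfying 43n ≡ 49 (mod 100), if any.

gcd(100, 43) = 1.
1 divides 49, so solutions exist.
By Bézout, 43·(7) + 100·(-3) = 1.
So 43·(7) ≡ 1 (mod 100); multiply by 49: n ≡ 343 (mod 100).
Smallest nonnegative: n = 343 mod 100 = 43.

43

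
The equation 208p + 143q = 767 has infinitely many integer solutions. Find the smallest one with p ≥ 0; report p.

3

gcd(208, 143) = 13.
13 divides 767, so solutions exist.
By Bézout, 208×(-2) + 143×(3) = 13.
Scale by 767/13 = 59: (p₀, q₀) = (-118, 177).
General solution: p = -118 + 11t, q = 177 - 16t for integer t.
p ≥ 0: smallest is -118 mod 11 = 3 (at t = 11), with q = 1.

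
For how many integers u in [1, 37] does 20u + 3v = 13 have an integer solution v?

gcd(20, 3):
  20 = 6*3 + 2
  3 = 1*2 + 1
  2 = 2*1
so gcd(20, 3) = 1.
Back-substitute for Bézout coefficients:
  1 = 3 - 1*2
  ... = 20*(-1) + 3*(7)
Scale by 13: particular solution (-13, 91); reduce u mod 3: (2, -9).
General solution: u = 2 + 3t, v = -9 - 20t for integer t.
1 ≤ 2 + 3t ≤ 37 gives t ∈ [0, 11], which is 12 values.

12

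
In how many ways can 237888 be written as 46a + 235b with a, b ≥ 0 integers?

22

gcd(235, 46):
  235 = 5×46 + 5
  46 = 9×5 + 1
  5 = 5×1
so gcd(235, 46) = 1.
Back-substitute for Bézout coefficients:
  1 = 46 - 9×5
  ... = 46×(46) + 235×(-9)
Scale by 237888: one solution is (10942848, -2140992). Reduce a mod 235: (73, 998).
General: a = 73 + 235t, b = 998 - 46t.
a ≥ 0 ⇒ t ≥ 0; b ≥ 0 ⇒ t ≤ 21. So t ∈ [0, 21]: 22 solutions.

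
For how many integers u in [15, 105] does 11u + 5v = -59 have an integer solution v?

18

gcd(11, 5):
  11 = 2×5 + 1
  5 = 5×1
so gcd(11, 5) = 1.
Back-substitute for Bézout coefficients:
  1 = 11 - 2×5
  ... = 11×(1) + 5×(-2)
Scale by -59: particular solution (-59, 118); reduce u mod 5: (1, -14).
General solution: u = 1 + 5t, v = -14 - 11t for integer t.
15 ≤ 1 + 5t ≤ 105 gives t ∈ [3, 20], which is 18 values.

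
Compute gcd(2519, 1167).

gcd(2519, 1167) = 1  (2519 = 2*1167 + 185, 1167 = 6*185 + 57, 185 = 3*57 + 14, 57 = 4*14 + 1, 14 = 14*1).

1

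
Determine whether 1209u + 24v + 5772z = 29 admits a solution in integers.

no

gcd(1209, 24):
  1209 = 50·24 + 9
  24 = 2·9 + 6
  9 = 1·6 + 3
  6 = 2·3
so gcd(1209, 24) = 3.
gcd(3, 5772) = 3.
3 does not divide 29 (remainder 2), so no integer solutions.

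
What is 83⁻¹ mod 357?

gcd(357, 83) = 1  (357 = 4×83 + 25, 83 = 3×25 + 8, 25 = 3×8 + 1, 8 = 8×1).
Back-substituting, 83×(-43) + 357×(10) = 1.
So 83×-43 ≡ 1 (mod 357), and -43 mod 357 = 314.

314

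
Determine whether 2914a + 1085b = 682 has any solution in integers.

yes

gcd(2914, 1085):
  2914 = 2*1085 + 744
  1085 = 1*744 + 341
  744 = 2*341 + 62
  341 = 5*62 + 31
  62 = 2*31
so gcd(2914, 1085) = 31.
31 divides 682, so integer solutions exist.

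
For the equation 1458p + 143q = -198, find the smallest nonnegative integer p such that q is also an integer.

gcd(1458, 143) = 1.
1 divides -198, so solutions exist.
By Bézout, 1458×(46) + 143×(-469) = 1.
Scale by -198/1 = -198: (p₀, q₀) = (-9108, 92862).
General solution: p = -9108 + 143t, q = 92862 - 1458t for integer t.
p ≥ 0: smallest is -9108 mod 143 = 44 (at t = 64), with q = -450.

44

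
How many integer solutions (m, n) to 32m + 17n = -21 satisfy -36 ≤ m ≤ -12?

gcd(32, 17):
  32 = 1·17 + 15
  17 = 1·15 + 2
  15 = 7·2 + 1
  2 = 2·1
so gcd(32, 17) = 1.
Back-substitute for Bézout coefficients:
  1 = 15 - 7·2
  ... = 32·(8) + 17·(-15)
Scale by -21: particular solution (-168, 315); reduce m mod 17: (2, -5).
General solution: m = 2 + 17t, n = -5 - 32t for integer t.
-36 ≤ 2 + 17t ≤ -12 gives t ∈ [-2, -1], which is 2 values.

2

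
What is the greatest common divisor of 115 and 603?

1

gcd(603, 115) = 1  (603 = 5·115 + 28, 115 = 4·28 + 3, 28 = 9·3 + 1, 3 = 3·1).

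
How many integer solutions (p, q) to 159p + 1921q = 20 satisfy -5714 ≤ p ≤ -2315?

1

gcd(1921, 159):
  1921 = 12·159 + 13
  159 = 12·13 + 3
  13 = 4·3 + 1
  3 = 3·1
so gcd(1921, 159) = 1.
Back-substitute for Bézout coefficients:
  1 = 13 - 4·3
  ... = 159·(-592) + 1921·(49)
Scale by 20: particular solution (-11840, 980); reduce p mod 1921: (1607, -133).
General solution: p = 1607 + 1921t, q = -133 - 159t for integer t.
-5714 ≤ 1607 + 1921t ≤ -2315 gives t ∈ [-3, -3], which is 1 value.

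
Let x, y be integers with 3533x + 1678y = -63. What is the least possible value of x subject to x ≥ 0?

gcd(3533, 1678):
  3533 = 2×1678 + 177
  1678 = 9×177 + 85
  177 = 2×85 + 7
  85 = 12×7 + 1
  7 = 7×1
so gcd(3533, 1678) = 1.
1 divides -63, so solutions exist.
Back-substitute for Bézout coefficients:
  1 = 85 - 12×7
  ... = 3533×(-237) + 1678×(499)
Scale by -63/1 = -63: (x₀, y₀) = (14931, -31437).
General solution: x = 14931 + 1678t, y = -31437 - 3533t for integer t.
x ≥ 0: smallest is 14931 mod 1678 = 1507 (at t = -8), with y = -3173.

1507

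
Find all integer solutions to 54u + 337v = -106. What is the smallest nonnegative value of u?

23

gcd(337, 54) = 1  (337 = 6·54 + 13, 54 = 4·13 + 2, 13 = 6·2 + 1, 2 = 2·1).
1 divides -106, so solutions exist.
Back-substituting, 54·(-156) + 337·(25) = 1.
Scale by -106/1 = -106: (u₀, v₀) = (16536, -2650).
General solution: u = 16536 + 337t, v = -2650 - 54t for integer t.
u ≥ 0: smallest is 16536 mod 337 = 23 (at t = -49), with v = -4.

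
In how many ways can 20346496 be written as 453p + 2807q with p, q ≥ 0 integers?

16

gcd(2807, 453) = 1.
By Bézout, 453*(-347) + 2807*(56) = 1.
One solution: (2463, 6851).
General: p = 2463 + 2807t, q = 6851 - 453t.
p ≥ 0 ⇒ t ≥ 0; q ≥ 0 ⇒ t ≤ 15. So t ∈ [0, 15]: 16 solutions.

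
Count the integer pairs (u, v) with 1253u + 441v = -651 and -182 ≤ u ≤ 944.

gcd(1253, 441) = 7  (1253 = 2*441 + 371, 441 = 1*371 + 70, 371 = 5*70 + 21, 70 = 3*21 + 7, 21 = 3*7).
Back-substituting, 1253*(-19) + 441*(54) = 7.
Scale by -93: particular solution (1767, -5022); reduce u mod 63: (3, -10).
General solution: u = 3 + 63t, v = -10 - 179t for integer t.
-182 ≤ 3 + 63t ≤ 944 gives t ∈ [-2, 14], which is 17 values.

17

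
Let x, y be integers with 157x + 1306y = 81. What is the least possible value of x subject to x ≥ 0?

gcd(1306, 157) = 1  (1306 = 8·157 + 50, 157 = 3·50 + 7, 50 = 7·7 + 1, 7 = 7·1).
1 divides 81, so solutions exist.
Back-substituting, 157·(-183) + 1306·(22) = 1.
Scale by 81/1 = 81: (x₀, y₀) = (-14823, 1782).
General solution: x = -14823 + 1306t, y = 1782 - 157t for integer t.
x ≥ 0: smallest is -14823 mod 1306 = 849 (at t = 12), with y = -102.

849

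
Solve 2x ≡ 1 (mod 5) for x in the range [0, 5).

gcd(5, 2):
  5 = 2·2 + 1
  2 = 2·1
so gcd(5, 2) = 1.
Back-substitute for Bézout coefficients:
  1 = 5 - 2·2
  ... = 2·(-2) + 5·(1)
So 2·-2 ≡ 1 (mod 5), and -2 mod 5 = 3.

3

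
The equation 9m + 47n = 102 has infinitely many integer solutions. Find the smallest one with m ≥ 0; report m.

27

gcd(47, 9):
  47 = 5×9 + 2
  9 = 4×2 + 1
  2 = 2×1
so gcd(47, 9) = 1.
1 divides 102, so solutions exist.
Back-substitute for Bézout coefficients:
  1 = 9 - 4×2
  ... = 9×(21) + 47×(-4)
Scale by 102/1 = 102: (m₀, n₀) = (2142, -408).
General solution: m = 2142 + 47t, n = -408 - 9t for integer t.
m ≥ 0: smallest is 2142 mod 47 = 27 (at t = -45), with n = -3.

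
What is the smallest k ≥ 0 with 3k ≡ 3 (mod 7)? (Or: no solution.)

1

gcd(7, 3) = 1.
1 divides 3, so solutions exist.
By Bézout, 3·(-2) + 7·(1) = 1.
So 3·(-2) ≡ 1 (mod 7); multiply by 3: k ≡ -6 (mod 7).
Smallest nonnegative: k = -6 mod 7 = 1.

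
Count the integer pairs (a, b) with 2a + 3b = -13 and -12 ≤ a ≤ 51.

gcd(3, 2) = 1  (3 = 1·2 + 1, 2 = 2·1).
Back-substituting, 2·(-1) + 3·(1) = 1.
Scale by -13: particular solution (13, -13); reduce a mod 3: (1, -5).
General solution: a = 1 + 3t, b = -5 - 2t for integer t.
-12 ≤ 1 + 3t ≤ 51 gives t ∈ [-4, 16], which is 21 values.

21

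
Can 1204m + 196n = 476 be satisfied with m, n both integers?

yes

gcd(1204, 196) = 28.
28 divides 476, so integer solutions exist.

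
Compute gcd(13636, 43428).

28

gcd(43428, 13636) = 28  (43428 = 3·13636 + 2520, 13636 = 5·2520 + 1036, 2520 = 2·1036 + 448, 1036 = 2·448 + 140, 448 = 3·140 + 28, 140 = 5·28).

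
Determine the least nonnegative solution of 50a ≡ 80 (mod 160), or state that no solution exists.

8

gcd(160, 50) = 10.
10 divides 80, so solutions exist.
By Bézout, 50*(-3) + 160*(1) = 10.
So 50*(-3) ≡ 10 (mod 160); multiply by 8: a ≡ -24 (mod 16).
Smallest nonnegative: a = -24 mod 16 = 8.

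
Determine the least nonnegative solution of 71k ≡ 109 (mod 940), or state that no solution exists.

359

gcd(940, 71) = 1.
1 divides 109, so solutions exist.
By Bézout, 71×(331) + 940×(-25) = 1.
So 71×(331) ≡ 1 (mod 940); multiply by 109: k ≡ 36079 (mod 940).
Smallest nonnegative: k = 36079 mod 940 = 359.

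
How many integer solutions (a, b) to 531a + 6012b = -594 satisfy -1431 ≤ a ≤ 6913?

gcd(6012, 531) = 9  (6012 = 11×531 + 171, 531 = 3×171 + 18, 171 = 9×18 + 9, 18 = 2×9).
Back-substituting, 531×(-317) + 6012×(28) = 9.
Scale by -66: particular solution (20922, -1848); reduce a mod 668: (214, -19).
General solution: a = 214 + 668t, b = -19 - 59t for integer t.
-1431 ≤ 214 + 668t ≤ 6913 gives t ∈ [-2, 10], which is 13 values.

13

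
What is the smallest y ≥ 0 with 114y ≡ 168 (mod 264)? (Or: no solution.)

gcd(264, 114) = 6.
6 divides 168, so solutions exist.
By Bézout, 114·(7) + 264·(-3) = 6.
So 114·(7) ≡ 6 (mod 264); multiply by 28: y ≡ 196 (mod 44).
Smallest nonnegative: y = 196 mod 44 = 20.

20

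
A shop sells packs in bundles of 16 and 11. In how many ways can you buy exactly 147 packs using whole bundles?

1

Need nonnegative integers with 16j + 11k = 147.
gcd(16, 11) = 1, and 16·(-2) + 11·(3) = 1.
So (j₀, k₀) = (-294, 441); general j = -294 + 11t, k = 441 - 16t.
j ≥ 0 ⇒ t ≥ 27; k ≥ 0 ⇒ t ≤ 27. That's 1 value of t.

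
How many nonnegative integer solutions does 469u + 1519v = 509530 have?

gcd(1519, 469) = 7  (1519 = 3·469 + 112, 469 = 4·112 + 21, 112 = 5·21 + 7, 21 = 3·7).
Back-substituting, 469·(-68) + 1519·(21) = 7.
Scale by 72790: one solution is (-4949720, 1528590). Reduce u mod 217: (50, 320).
General: u = 50 + 217t, v = 320 - 67t.
u ≥ 0 ⇒ t ≥ 0; v ≥ 0 ⇒ t ≤ 4. So t ∈ [0, 4]: 5 solutions.

5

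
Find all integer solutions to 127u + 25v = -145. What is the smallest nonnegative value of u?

15

gcd(127, 25) = 1  (127 = 5×25 + 2, 25 = 12×2 + 1, 2 = 2×1).
1 divides -145, so solutions exist.
Back-substituting, 127×(-12) + 25×(61) = 1.
Scale by -145/1 = -145: (u₀, v₀) = (1740, -8845).
General solution: u = 1740 + 25t, v = -8845 - 127t for integer t.
u ≥ 0: smallest is 1740 mod 25 = 15 (at t = -69), with v = -82.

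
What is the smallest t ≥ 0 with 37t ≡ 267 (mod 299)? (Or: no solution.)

gcd(299, 37) = 1.
1 divides 267, so solutions exist.
By Bézout, 37×(97) + 299×(-12) = 1.
So 37×(97) ≡ 1 (mod 299); multiply by 267: t ≡ 25899 (mod 299).
Smallest nonnegative: t = 25899 mod 299 = 185.

185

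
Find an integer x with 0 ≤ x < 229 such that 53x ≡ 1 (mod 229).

121

gcd(229, 53):
  229 = 4·53 + 17
  53 = 3·17 + 2
  17 = 8·2 + 1
  2 = 2·1
so gcd(229, 53) = 1.
Back-substitute for Bézout coefficients:
  1 = 17 - 8·2
  ... = 53·(-108) + 229·(25)
So 53·-108 ≡ 1 (mod 229), and -108 mod 229 = 121.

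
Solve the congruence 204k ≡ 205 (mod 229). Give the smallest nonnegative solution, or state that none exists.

gcd(229, 204) = 1.
1 divides 205, so solutions exist.
By Bézout, 204×(-55) + 229×(49) = 1.
So 204×(-55) ≡ 1 (mod 229); multiply by 205: k ≡ -11275 (mod 229).
Smallest nonnegative: k = -11275 mod 229 = 175.

175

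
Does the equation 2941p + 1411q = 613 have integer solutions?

no

gcd(2941, 1411) = 17.
17 does not divide 613 (remainder 1), so no integer solutions.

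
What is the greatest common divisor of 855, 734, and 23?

1

gcd(855, 734) = 1.
gcd(1, 23) = 1.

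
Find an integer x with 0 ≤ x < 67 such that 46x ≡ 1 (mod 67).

51

gcd(67, 46) = 1.
By Bézout, 46·(-16) + 67·(11) = 1.
So 46·-16 ≡ 1 (mod 67), and -16 mod 67 = 51.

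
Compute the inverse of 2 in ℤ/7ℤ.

4

gcd(7, 2) = 1.
By Bézout, 2·(-3) + 7·(1) = 1.
So 2·-3 ≡ 1 (mod 7), and -3 mod 7 = 4.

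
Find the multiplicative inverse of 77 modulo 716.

93

gcd(716, 77) = 1  (716 = 9*77 + 23, 77 = 3*23 + 8, 23 = 2*8 + 7, 8 = 1*7 + 1, 7 = 7*1).
Back-substituting, 77*(93) + 716*(-10) = 1.
So 77*93 ≡ 1 (mod 716), and 93 mod 716 = 93.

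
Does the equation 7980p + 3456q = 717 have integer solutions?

gcd(7980, 3456) = 12.
12 does not divide 717 (remainder 9), so no integer solutions.

no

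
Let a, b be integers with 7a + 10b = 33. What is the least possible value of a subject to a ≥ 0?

9

gcd(10, 7):
  10 = 1·7 + 3
  7 = 2·3 + 1
  3 = 3·1
so gcd(10, 7) = 1.
1 divides 33, so solutions exist.
Back-substitute for Bézout coefficients:
  1 = 7 - 2·3
  ... = 7·(3) + 10·(-2)
Scale by 33/1 = 33: (a₀, b₀) = (99, -66).
General solution: a = 99 + 10t, b = -66 - 7t for integer t.
a ≥ 0: smallest is 99 mod 10 = 9 (at t = -9), with b = -3.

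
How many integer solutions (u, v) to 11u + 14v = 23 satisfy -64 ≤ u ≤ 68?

10

gcd(14, 11):
  14 = 1×11 + 3
  11 = 3×3 + 2
  3 = 1×2 + 1
  2 = 2×1
so gcd(14, 11) = 1.
Back-substitute for Bézout coefficients:
  1 = 3 - 1×2
  ... = 11×(-5) + 14×(4)
Scale by 23: particular solution (-115, 92); reduce u mod 14: (11, -7).
General solution: u = 11 + 14t, v = -7 - 11t for integer t.
-64 ≤ 11 + 14t ≤ 68 gives t ∈ [-5, 4], which is 10 values.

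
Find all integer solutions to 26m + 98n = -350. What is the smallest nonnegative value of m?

gcd(98, 26):
  98 = 3*26 + 20
  26 = 1*20 + 6
  20 = 3*6 + 2
  6 = 3*2
so gcd(98, 26) = 2.
2 divides -350, so solutions exist.
Back-substitute for Bézout coefficients:
  2 = 20 - 3*6
  ... = 26*(-15) + 98*(4)
Scale by -350/2 = -175: (m₀, n₀) = (2625, -700).
General solution: m = 2625 + 49t, n = -700 - 13t for integer t.
m ≥ 0: smallest is 2625 mod 49 = 28 (at t = -53), with n = -11.

28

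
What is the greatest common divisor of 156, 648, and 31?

1

gcd(648, 156):
  648 = 4*156 + 24
  156 = 6*24 + 12
  24 = 2*12
so gcd(648, 156) = 12.
gcd(12, 31) = 1.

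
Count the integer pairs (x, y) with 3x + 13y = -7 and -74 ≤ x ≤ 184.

gcd(13, 3) = 1  (13 = 4*3 + 1, 3 = 3*1).
Back-substituting, 3*(-4) + 13*(1) = 1.
Scale by -7: particular solution (28, -7); reduce x mod 13: (2, -1).
General solution: x = 2 + 13t, y = -1 - 3t for integer t.
-74 ≤ 2 + 13t ≤ 184 gives t ∈ [-5, 14], which is 20 values.

20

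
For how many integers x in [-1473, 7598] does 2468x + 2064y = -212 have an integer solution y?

17

gcd(2468, 2064):
  2468 = 1×2064 + 404
  2064 = 5×404 + 44
  404 = 9×44 + 8
  44 = 5×8 + 4
  8 = 2×4
so gcd(2468, 2064) = 4.
Back-substitute for Bézout coefficients:
  4 = 44 - 5×8
  ... = 2468×(-235) + 2064×(281)
Scale by -53: particular solution (12455, -14893); reduce x mod 516: (71, -85).
General solution: x = 71 + 516t, y = -85 - 617t for integer t.
-1473 ≤ 71 + 516t ≤ 7598 gives t ∈ [-2, 14], which is 17 values.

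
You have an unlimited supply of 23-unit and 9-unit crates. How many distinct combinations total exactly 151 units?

Need nonnegative integers with 23j + 9k = 151.
gcd(23, 9) = 1, and 23·(2) + 9·(-5) = 1.
So (j₀, k₀) = (302, -755); general j = 302 + 9t, k = -755 - 23t.
j ≥ 0 ⇒ t ≥ -33; k ≥ 0 ⇒ t ≤ -33. That's 1 value of t.

1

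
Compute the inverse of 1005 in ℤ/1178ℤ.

1035

gcd(1178, 1005) = 1  (1178 = 1*1005 + 173, 1005 = 5*173 + 140, 173 = 1*140 + 33, 140 = 4*33 + 8, 33 = 4*8 + 1, 8 = 8*1).
Back-substituting, 1005*(-143) + 1178*(122) = 1.
So 1005*-143 ≡ 1 (mod 1178), and -143 mod 1178 = 1035.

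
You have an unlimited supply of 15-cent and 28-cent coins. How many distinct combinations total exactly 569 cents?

1

Need nonnegative integers with 15j + 28k = 569.
gcd(15, 28) = 1, and 15·(-13) + 28·(7) = 1.
So (j₀, k₀) = (-7397, 3983); general j = -7397 + 28t, k = 3983 - 15t.
j ≥ 0 ⇒ t ≥ 265; k ≥ 0 ⇒ t ≤ 265. That's 1 value of t.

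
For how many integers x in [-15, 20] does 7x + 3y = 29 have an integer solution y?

gcd(7, 3) = 1.
By Bézout, 7·(1) + 3·(-2) = 1.
Particular solution: (2, 5).
General solution: x = 2 + 3t, y = 5 - 7t for integer t.
-15 ≤ 2 + 3t ≤ 20 gives t ∈ [-5, 6], which is 12 values.

12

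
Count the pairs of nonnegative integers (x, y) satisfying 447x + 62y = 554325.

20

gcd(447, 62) = 1  (447 = 7*62 + 13, 62 = 4*13 + 10, 13 = 1*10 + 3, 10 = 3*3 + 1, 3 = 3*1).
Back-substituting, 447*(-19) + 62*(137) = 1.
Scale by 554325: one solution is (-10532175, 75942525). Reduce x mod 62: (13, 8847).
General: x = 13 + 62t, y = 8847 - 447t.
x ≥ 0 ⇒ t ≥ 0; y ≥ 0 ⇒ t ≤ 19. So t ∈ [0, 19]: 20 solutions.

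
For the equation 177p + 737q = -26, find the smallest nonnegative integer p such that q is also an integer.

gcd(737, 177):
  737 = 4*177 + 29
  177 = 6*29 + 3
  29 = 9*3 + 2
  3 = 1*2 + 1
  2 = 2*1
so gcd(737, 177) = 1.
1 divides -26, so solutions exist.
Back-substitute for Bézout coefficients:
  1 = 3 - 1*2
  ... = 177*(254) + 737*(-61)
Scale by -26/1 = -26: (p₀, q₀) = (-6604, 1586).
General solution: p = -6604 + 737t, q = 1586 - 177t for integer t.
p ≥ 0: smallest is -6604 mod 737 = 29 (at t = 9), with q = -7.

29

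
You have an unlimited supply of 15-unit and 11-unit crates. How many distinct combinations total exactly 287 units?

Need nonnegative integers with 15j + 11k = 287.
gcd(15, 11) = 1, and 15·(3) + 11·(-4) = 1.
So (j₀, k₀) = (861, -1148); general j = 861 + 11t, k = -1148 - 15t.
j ≥ 0 ⇒ t ≥ -78; k ≥ 0 ⇒ t ≤ -77. That's 2 values of t.

2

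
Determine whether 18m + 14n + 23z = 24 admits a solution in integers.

yes

gcd(18, 14) = 2  (18 = 1×14 + 4, 14 = 3×4 + 2, 4 = 2×2).
gcd(2, 23) = 1.
1 divides 24, so integer solutions exist.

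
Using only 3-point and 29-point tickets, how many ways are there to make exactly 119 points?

Need nonnegative integers with 3j + 29k = 119.
gcd(3, 29) = 1, and 3·(10) + 29·(-1) = 1.
So (j₀, k₀) = (1190, -119); general j = 1190 + 29t, k = -119 - 3t.
j ≥ 0 ⇒ t ≥ -41; k ≥ 0 ⇒ t ≤ -40. That's 2 values of t.

2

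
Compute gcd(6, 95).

1

gcd(95, 6):
  95 = 15*6 + 5
  6 = 1*5 + 1
  5 = 5*1
so gcd(95, 6) = 1.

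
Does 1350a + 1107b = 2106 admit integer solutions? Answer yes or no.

gcd(1350, 1107) = 27  (1350 = 1*1107 + 243, 1107 = 4*243 + 135, 243 = 1*135 + 108, 135 = 1*108 + 27, 108 = 4*27).
27 divides 2106, so integer solutions exist.

yes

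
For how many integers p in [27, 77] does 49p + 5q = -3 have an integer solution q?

10

gcd(49, 5) = 1  (49 = 9·5 + 4, 5 = 1·4 + 1, 4 = 4·1).
Back-substituting, 49·(-1) + 5·(10) = 1.
Scale by -3: particular solution (3, -30); reduce p mod 5: (3, -30).
General solution: p = 3 + 5t, q = -30 - 49t for integer t.
27 ≤ 3 + 5t ≤ 77 gives t ∈ [5, 14], which is 10 values.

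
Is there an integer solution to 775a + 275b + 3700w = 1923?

no

gcd(775, 275):
  775 = 2·275 + 225
  275 = 1·225 + 50
  225 = 4·50 + 25
  50 = 2·25
so gcd(775, 275) = 25.
gcd(25, 3700) = 25.
25 does not divide 1923 (remainder 23), so no integer solutions.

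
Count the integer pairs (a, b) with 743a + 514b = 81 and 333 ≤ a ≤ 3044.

5

gcd(743, 514) = 1  (743 = 1*514 + 229, 514 = 2*229 + 56, 229 = 4*56 + 5, 56 = 11*5 + 1, 5 = 5*1).
Back-substituting, 743*(-101) + 514*(146) = 1.
Scale by 81: particular solution (-8181, 11826); reduce a mod 514: (43, -62).
General solution: a = 43 + 514t, b = -62 - 743t for integer t.
333 ≤ 43 + 514t ≤ 3044 gives t ∈ [1, 5], which is 5 values.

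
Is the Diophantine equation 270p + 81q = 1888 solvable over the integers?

gcd(270, 81):
  270 = 3×81 + 27
  81 = 3×27
so gcd(270, 81) = 27.
27 does not divide 1888 (remainder 25), so no integer solutions.

no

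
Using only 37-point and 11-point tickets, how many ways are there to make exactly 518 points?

2

Need nonnegative integers with 37j + 11k = 518.
gcd(37, 11) = 1, and 37·(3) + 11·(-10) = 1.
So (j₀, k₀) = (1554, -5180); general j = 1554 + 11t, k = -5180 - 37t.
j ≥ 0 ⇒ t ≥ -141; k ≥ 0 ⇒ t ≤ -140. That's 2 values of t.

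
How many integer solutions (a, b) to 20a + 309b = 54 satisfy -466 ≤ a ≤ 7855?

27

gcd(309, 20) = 1  (309 = 15·20 + 9, 20 = 2·9 + 2, 9 = 4·2 + 1, 2 = 2·1).
Back-substituting, 20·(-139) + 309·(9) = 1.
Scale by 54: particular solution (-7506, 486); reduce a mod 309: (219, -14).
General solution: a = 219 + 309t, b = -14 - 20t for integer t.
-466 ≤ 219 + 309t ≤ 7855 gives t ∈ [-2, 24], which is 27 values.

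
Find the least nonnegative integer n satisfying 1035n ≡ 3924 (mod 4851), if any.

gcd(4851, 1035) = 9  (4851 = 4·1035 + 711, 1035 = 1·711 + 324, 711 = 2·324 + 63, 324 = 5·63 + 9, 63 = 7·9).
9 divides 3924, so solutions exist.
Back-substituting, 1035·(75) + 4851·(-16) = 9.
So 1035·(75) ≡ 9 (mod 4851); multiply by 436: n ≡ 32700 (mod 539).
Smallest nonnegative: n = 32700 mod 539 = 360.

360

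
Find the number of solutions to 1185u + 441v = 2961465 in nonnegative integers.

gcd(1185, 441) = 3  (1185 = 2*441 + 303, 441 = 1*303 + 138, 303 = 2*138 + 27, 138 = 5*27 + 3, 27 = 9*3).
Back-substituting, 1185*(-16) + 441*(43) = 3.
Scale by 987155: one solution is (-15794480, 42447665). Reduce u mod 147: (82, 6495).
General: u = 82 + 147t, v = 6495 - 395t.
u ≥ 0 ⇒ t ≥ 0; v ≥ 0 ⇒ t ≤ 16. So t ∈ [0, 16]: 17 solutions.

17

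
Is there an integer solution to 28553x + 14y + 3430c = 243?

gcd(28553, 14):
  28553 = 2039*14 + 7
  14 = 2*7
so gcd(28553, 14) = 7.
gcd(7, 3430) = 7.
7 does not divide 243 (remainder 5), so no integer solutions.

no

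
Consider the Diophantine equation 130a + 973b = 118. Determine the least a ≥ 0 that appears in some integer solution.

gcd(973, 130) = 1.
1 divides 118, so solutions exist.
By Bézout, 130*(247) + 973*(-33) = 1.
Scale by 118/1 = 118: (a₀, b₀) = (29146, -3894).
General solution: a = 29146 + 973t, b = -3894 - 130t for integer t.
a ≥ 0: smallest is 29146 mod 973 = 929 (at t = -29), with b = -124.

929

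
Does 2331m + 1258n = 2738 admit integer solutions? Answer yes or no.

yes

gcd(2331, 1258):
  2331 = 1×1258 + 1073
  1258 = 1×1073 + 185
  1073 = 5×185 + 148
  185 = 1×148 + 37
  148 = 4×37
so gcd(2331, 1258) = 37.
37 divides 2738, so integer solutions exist.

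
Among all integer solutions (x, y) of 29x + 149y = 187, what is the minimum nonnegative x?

27

gcd(149, 29):
  149 = 5×29 + 4
  29 = 7×4 + 1
  4 = 4×1
so gcd(149, 29) = 1.
1 divides 187, so solutions exist.
Back-substitute for Bézout coefficients:
  1 = 29 - 7×4
  ... = 29×(36) + 149×(-7)
Scale by 187/1 = 187: (x₀, y₀) = (6732, -1309).
General solution: x = 6732 + 149t, y = -1309 - 29t for integer t.
x ≥ 0: smallest is 6732 mod 149 = 27 (at t = -45), with y = -4.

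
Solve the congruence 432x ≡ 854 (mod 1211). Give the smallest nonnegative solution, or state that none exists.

714

gcd(1211, 432):
  1211 = 2·432 + 347
  432 = 1·347 + 85
  347 = 4·85 + 7
  85 = 12·7 + 1
  7 = 7·1
so gcd(1211, 432) = 1.
1 divides 854, so solutions exist.
Back-substitute for Bézout coefficients:
  1 = 85 - 12·7
  ... = 432·(171) + 1211·(-61)
So 432·(171) ≡ 1 (mod 1211); multiply by 854: x ≡ 146034 (mod 1211).
Smallest nonnegative: x = 146034 mod 1211 = 714.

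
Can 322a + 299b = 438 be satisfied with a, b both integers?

no

gcd(322, 299) = 23  (322 = 1×299 + 23, 299 = 13×23).
23 does not divide 438 (remainder 1), so no integer solutions.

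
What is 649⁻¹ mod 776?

gcd(776, 649) = 1.
By Bézout, 649*(-55) + 776*(46) = 1.
So 649*-55 ≡ 1 (mod 776), and -55 mod 776 = 721.

721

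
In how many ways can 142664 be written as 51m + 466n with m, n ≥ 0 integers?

6

gcd(466, 51) = 1  (466 = 9*51 + 7, 51 = 7*7 + 2, 7 = 3*2 + 1, 2 = 2*1).
Back-substituting, 51*(-201) + 466*(22) = 1.
Scale by 142664: one solution is (-28675464, 3138608). Reduce m mod 466: (312, 272).
General: m = 312 + 466t, n = 272 - 51t.
m ≥ 0 ⇒ t ≥ 0; n ≥ 0 ⇒ t ≤ 5. So t ∈ [0, 5]: 6 solutions.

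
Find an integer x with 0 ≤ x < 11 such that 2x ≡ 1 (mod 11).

6

gcd(11, 2) = 1.
By Bézout, 2·(-5) + 11·(1) = 1.
So 2·-5 ≡ 1 (mod 11), and -5 mod 11 = 6.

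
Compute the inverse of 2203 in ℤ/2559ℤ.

1948

gcd(2559, 2203):
  2559 = 1·2203 + 356
  2203 = 6·356 + 67
  356 = 5·67 + 21
  67 = 3·21 + 4
  21 = 5·4 + 1
  4 = 4·1
so gcd(2559, 2203) = 1.
Back-substitute for Bézout coefficients:
  1 = 21 - 5·4
  ... = 2203·(-611) + 2559·(526)
So 2203·-611 ≡ 1 (mod 2559), and -611 mod 2559 = 1948.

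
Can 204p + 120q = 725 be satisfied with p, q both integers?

no

gcd(204, 120) = 12  (204 = 1·120 + 84, 120 = 1·84 + 36, 84 = 2·36 + 12, 36 = 3·12).
12 does not divide 725 (remainder 5), so no integer solutions.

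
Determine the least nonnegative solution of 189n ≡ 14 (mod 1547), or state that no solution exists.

41

gcd(1547, 189) = 7.
7 divides 14, so solutions exist.
By Bézout, 189×(-90) + 1547×(11) = 7.
So 189×(-90) ≡ 7 (mod 1547); multiply by 2: n ≡ -180 (mod 221).
Smallest nonnegative: n = -180 mod 221 = 41.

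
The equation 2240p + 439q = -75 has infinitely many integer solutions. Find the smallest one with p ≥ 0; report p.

291

gcd(2240, 439):
  2240 = 5×439 + 45
  439 = 9×45 + 34
  45 = 1×34 + 11
  34 = 3×11 + 1
  11 = 11×1
so gcd(2240, 439) = 1.
1 divides -75, so solutions exist.
Back-substitute for Bézout coefficients:
  1 = 34 - 3×11
  ... = 2240×(-39) + 439×(199)
Scale by -75/1 = -75: (p₀, q₀) = (2925, -14925).
General solution: p = 2925 + 439t, q = -14925 - 2240t for integer t.
p ≥ 0: smallest is 2925 mod 439 = 291 (at t = -6), with q = -1485.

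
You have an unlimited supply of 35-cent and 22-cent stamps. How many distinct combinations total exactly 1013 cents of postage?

Need nonnegative integers with 35j + 22k = 1013.
gcd(35, 22) = 1, and 35·(-5) + 22·(8) = 1.
So (j₀, k₀) = (-5065, 8104); general j = -5065 + 22t, k = 8104 - 35t.
j ≥ 0 ⇒ t ≥ 231; k ≥ 0 ⇒ t ≤ 231. That's 1 value of t.

1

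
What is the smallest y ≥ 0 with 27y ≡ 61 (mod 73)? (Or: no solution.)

gcd(73, 27):
  73 = 2*27 + 19
  27 = 1*19 + 8
  19 = 2*8 + 3
  8 = 2*3 + 2
  3 = 1*2 + 1
  2 = 2*1
so gcd(73, 27) = 1.
1 divides 61, so solutions exist.
Back-substitute for Bézout coefficients:
  1 = 3 - 1*2
  ... = 27*(-27) + 73*(10)
So 27*(-27) ≡ 1 (mod 73); multiply by 61: y ≡ -1647 (mod 73).
Smallest nonnegative: y = -1647 mod 73 = 32.

32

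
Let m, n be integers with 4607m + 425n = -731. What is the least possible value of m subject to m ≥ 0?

17

gcd(4607, 425):
  4607 = 10×425 + 357
  425 = 1×357 + 68
  357 = 5×68 + 17
  68 = 4×17
so gcd(4607, 425) = 17.
17 divides -731, so solutions exist.
Back-substitute for Bézout coefficients:
  17 = 357 - 5×68
  ... = 4607×(6) + 425×(-65)
Scale by -731/17 = -43: (m₀, n₀) = (-258, 2795).
General solution: m = -258 + 25t, n = 2795 - 271t for integer t.
m ≥ 0: smallest is -258 mod 25 = 17 (at t = 11), with n = -186.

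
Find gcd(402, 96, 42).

6

gcd(402, 96) = 6.
gcd(6, 42) = 6.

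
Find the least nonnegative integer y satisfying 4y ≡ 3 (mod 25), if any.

gcd(25, 4) = 1.
1 divides 3, so solutions exist.
By Bézout, 4*(-6) + 25*(1) = 1.
So 4*(-6) ≡ 1 (mod 25); multiply by 3: y ≡ -18 (mod 25).
Smallest nonnegative: y = -18 mod 25 = 7.

7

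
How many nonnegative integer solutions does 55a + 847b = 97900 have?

24

gcd(847, 55):
  847 = 15*55 + 22
  55 = 2*22 + 11
  22 = 2*11
so gcd(847, 55) = 11.
Back-substitute for Bézout coefficients:
  11 = 55 - 2*22
  ... = 55*(31) + 847*(-2)
Scale by 8900: one solution is (275900, -17800). Reduce a mod 77: (9, 115).
General: a = 9 + 77t, b = 115 - 5t.
a ≥ 0 ⇒ t ≥ 0; b ≥ 0 ⇒ t ≤ 23. So t ∈ [0, 23]: 24 solutions.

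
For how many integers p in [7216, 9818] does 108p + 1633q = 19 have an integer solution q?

gcd(1633, 108) = 1.
By Bézout, 108×(-378) + 1633×(25) = 1.
Particular solution: (983, -65).
General solution: p = 983 + 1633t, q = -65 - 108t for integer t.
7216 ≤ 983 + 1633t ≤ 9818 gives t ∈ [4, 5], which is 2 values.

2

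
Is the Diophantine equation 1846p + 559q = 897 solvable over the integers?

yes

gcd(1846, 559) = 13  (1846 = 3*559 + 169, 559 = 3*169 + 52, 169 = 3*52 + 13, 52 = 4*13).
13 divides 897, so integer solutions exist.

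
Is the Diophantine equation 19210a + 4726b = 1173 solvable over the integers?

no

gcd(19210, 4726) = 34.
34 does not divide 1173 (remainder 17), so no integer solutions.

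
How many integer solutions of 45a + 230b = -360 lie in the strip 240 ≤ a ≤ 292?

gcd(230, 45):
  230 = 5·45 + 5
  45 = 9·5
so gcd(230, 45) = 5.
Back-substitute for Bézout coefficients:
  5 = 230 - 5·45
  ... = 45·(-5) + 230·(1)
Scale by -72: particular solution (360, -72); reduce a mod 46: (38, -9).
General solution: a = 38 + 46t, b = -9 - 9t for integer t.
240 ≤ 38 + 46t ≤ 292 gives t ∈ [5, 5], which is 1 value.

1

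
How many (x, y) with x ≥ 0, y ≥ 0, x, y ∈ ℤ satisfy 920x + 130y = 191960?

gcd(920, 130):
  920 = 7*130 + 10
  130 = 13*10
so gcd(920, 130) = 10.
Back-substitute for Bézout coefficients:
  10 = 920 - 7*130
  ... = 920*(1) + 130*(-7)
Scale by 19196: one solution is (19196, -134372). Reduce x mod 13: (8, 1420).
General: x = 8 + 13t, y = 1420 - 92t.
x ≥ 0 ⇒ t ≥ 0; y ≥ 0 ⇒ t ≤ 15. So t ∈ [0, 15]: 16 solutions.

16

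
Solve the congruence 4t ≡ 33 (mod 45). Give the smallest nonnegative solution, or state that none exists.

gcd(45, 4):
  45 = 11×4 + 1
  4 = 4×1
so gcd(45, 4) = 1.
1 divides 33, so solutions exist.
Back-substitute for Bézout coefficients:
  1 = 45 - 11×4
  ... = 4×(-11) + 45×(1)
So 4×(-11) ≡ 1 (mod 45); multiply by 33: t ≡ -363 (mod 45).
Smallest nonnegative: t = -363 mod 45 = 42.

42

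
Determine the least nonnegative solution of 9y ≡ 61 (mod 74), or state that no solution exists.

15

gcd(74, 9) = 1  (74 = 8*9 + 2, 9 = 4*2 + 1, 2 = 2*1).
1 divides 61, so solutions exist.
Back-substituting, 9*(33) + 74*(-4) = 1.
So 9*(33) ≡ 1 (mod 74); multiply by 61: y ≡ 2013 (mod 74).
Smallest nonnegative: y = 2013 mod 74 = 15.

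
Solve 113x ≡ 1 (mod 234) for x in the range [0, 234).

29

gcd(234, 113):
  234 = 2·113 + 8
  113 = 14·8 + 1
  8 = 8·1
so gcd(234, 113) = 1.
Back-substitute for Bézout coefficients:
  1 = 113 - 14·8
  ... = 113·(29) + 234·(-14)
So 113·29 ≡ 1 (mod 234), and 29 mod 234 = 29.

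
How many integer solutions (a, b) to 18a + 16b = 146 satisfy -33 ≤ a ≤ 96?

16

gcd(18, 16):
  18 = 1*16 + 2
  16 = 8*2
so gcd(18, 16) = 2.
Back-substitute for Bézout coefficients:
  2 = 18 - 1*16
  ... = 18*(1) + 16*(-1)
Scale by 73: particular solution (73, -73); reduce a mod 8: (1, 8).
General solution: a = 1 + 8t, b = 8 - 9t for integer t.
-33 ≤ 1 + 8t ≤ 96 gives t ∈ [-4, 11], which is 16 values.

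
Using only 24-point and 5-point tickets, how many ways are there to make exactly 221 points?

2

Need nonnegative integers with 24j + 5k = 221.
gcd(24, 5) = 1, and 24·(-1) + 5·(5) = 1.
So (j₀, k₀) = (-221, 1105); general j = -221 + 5t, k = 1105 - 24t.
j ≥ 0 ⇒ t ≥ 45; k ≥ 0 ⇒ t ≤ 46. That's 2 values of t.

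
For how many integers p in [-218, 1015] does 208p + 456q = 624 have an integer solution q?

21

gcd(456, 208) = 8.
By Bézout, 208*(11) + 456*(-5) = 8.
Particular solution: (3, 0).
General solution: p = 3 + 57t, q = 0 - 26t for integer t.
-218 ≤ 3 + 57t ≤ 1015 gives t ∈ [-3, 17], which is 21 values.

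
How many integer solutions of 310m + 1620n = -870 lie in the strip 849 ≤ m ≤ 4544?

23

gcd(1620, 310) = 10.
By Bézout, 310×(-47) + 1620×(9) = 10.
Particular solution: (39, -8).
General solution: m = 39 + 162t, n = -8 - 31t for integer t.
849 ≤ 39 + 162t ≤ 4544 gives t ∈ [5, 27], which is 23 values.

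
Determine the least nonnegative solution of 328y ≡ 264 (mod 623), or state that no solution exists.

gcd(623, 328) = 1  (623 = 1×328 + 295, 328 = 1×295 + 33, 295 = 8×33 + 31, 33 = 1×31 + 2, 31 = 15×2 + 1, 2 = 2×1).
1 divides 264, so solutions exist.
Back-substituting, 328×(-302) + 623×(159) = 1.
So 328×(-302) ≡ 1 (mod 623); multiply by 264: y ≡ -79728 (mod 623).
Smallest nonnegative: y = -79728 mod 623 = 16.

16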